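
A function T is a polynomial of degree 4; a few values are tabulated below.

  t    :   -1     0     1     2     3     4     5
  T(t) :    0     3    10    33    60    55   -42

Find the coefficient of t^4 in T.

-1

First differences: 3, 7, 23, 27, -5, -97. Second differences: 4, 16, 4, -32, -92. Third differences: 12, -12, -36, -60. Fourth differences: -24, -24, -24.
Level-4 differences are constant, so T has degree 4.
Fitting a degree-4 polynomial gives T(t) = -t^4 + 4t³ + 3t² + t + 3.
The coefficient of t^4 is -1.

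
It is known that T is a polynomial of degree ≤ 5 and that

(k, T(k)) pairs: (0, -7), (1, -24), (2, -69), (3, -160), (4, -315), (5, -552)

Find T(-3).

First differences: -17, -45, -91, -155, -237. Second differences: -28, -46, -64, -82. Third differences: -18, -18, -18.
Level-3 differences are constant, so T has degree 3.
Fitting a degree-3 polynomial gives T(k) = -3k³ - 5k² - 9k - 7.
Then T(-3) = 56.

56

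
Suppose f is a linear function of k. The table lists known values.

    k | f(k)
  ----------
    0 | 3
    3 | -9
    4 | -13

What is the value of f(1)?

Write f(k) = ak + b; the 3 given values yield a linear system in the 2 coefficients.
Solving, f(k) = -4k + 3.
Then f(1) = -1.

-1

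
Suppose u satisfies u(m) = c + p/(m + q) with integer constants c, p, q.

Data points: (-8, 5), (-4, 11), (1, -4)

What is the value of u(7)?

0

(u(m) − c)(m + q) = p for each data point; the three points give a linear system in c and q, then p follows.
Solving: c = 2, q = 2, p = -18, so u(m) = 2 − 18/(m + 2).
Then u(7) = 2 − 18/9 = 0.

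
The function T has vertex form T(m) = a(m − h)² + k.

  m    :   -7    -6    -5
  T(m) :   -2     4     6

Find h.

First differences 6, 2; second difference -4 = 2a, so a = -2.
Expanding, the m-coefficient is −2ah = 4h; matching it to the data gives h = -5, and then k = 6.
So T(m) = -2(m + 5)² + 6.
Hence h = -5.

-5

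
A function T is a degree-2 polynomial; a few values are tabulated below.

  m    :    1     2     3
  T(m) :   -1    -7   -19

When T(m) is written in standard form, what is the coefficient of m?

3

Write T(m) = am² + bm + c; the 3 given values yield a linear system in the 3 coefficients.
Solving, T(m) = -3m² + 3m - 1.
The coefficient of m is 3.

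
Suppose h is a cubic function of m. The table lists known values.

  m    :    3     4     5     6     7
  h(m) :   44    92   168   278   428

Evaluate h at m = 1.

First differences: 48, 76, 110, 150. Second differences: 28, 34, 40. Third differences: 6, 6.
Level-3 differences are constant, so h has degree 3.
Fitting a degree-3 polynomial gives h(m) = m³ + 2m² - 3m + 8.
Then h(1) = 8.

8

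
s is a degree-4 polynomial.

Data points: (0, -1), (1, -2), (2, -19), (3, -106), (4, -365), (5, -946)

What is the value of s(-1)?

Write s(k) = ak^4 + bk³ + ck² + dk + e; the 6 given values yield a linear system in the 5 coefficients.
Solving, s(k) = -2k^4 + 3k³ - 3k² + k - 1.
Then s(-1) = -10.

-10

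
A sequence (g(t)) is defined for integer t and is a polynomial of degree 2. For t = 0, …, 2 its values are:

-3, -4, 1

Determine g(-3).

36

Write g(t) = at² + bt + c; the 3 given values yield a linear system in the 3 coefficients.
Solving, g(t) = 3t² - 4t - 3.
Then g(-3) = 36.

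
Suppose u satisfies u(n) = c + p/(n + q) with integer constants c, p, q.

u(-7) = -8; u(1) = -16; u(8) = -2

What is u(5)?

(u(n) − c)(n + q) = p for each data point; the three points give a linear system in c and q, then p follows.
Solving: c = -6, q = -3, p = 20, so u(n) = -6 + 20/(n − 3).
Then u(5) = -6 + 20/2 = 4.

4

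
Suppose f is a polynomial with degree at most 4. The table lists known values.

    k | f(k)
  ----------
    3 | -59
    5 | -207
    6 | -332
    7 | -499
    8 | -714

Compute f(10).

Write f(k) = ak^4 + bk³ + ck² + dk + e; the 5 given values yield a linear system in the 5 coefficients.
Solving, the leading coefficient vanishes, and f(k) = -k³ - 3k² - k - 2.
Then f(10) = -1312.

-1312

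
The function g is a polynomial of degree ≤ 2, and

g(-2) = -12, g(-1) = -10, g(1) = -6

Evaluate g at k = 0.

Write g(k) = ak² + bk + c; the 3 given values yield a linear system in the 3 coefficients.
Solving, the leading coefficient vanishes, and g(k) = 2k - 8.
Then g(0) = -8.

-8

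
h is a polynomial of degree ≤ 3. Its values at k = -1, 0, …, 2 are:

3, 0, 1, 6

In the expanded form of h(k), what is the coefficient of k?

Write h(k) = ak³ + bk² + ck + d; the 4 given values yield a linear system in the 4 coefficients.
Solving, the leading coefficient vanishes, and h(k) = 2k² - k.
The coefficient of k is -1.

-1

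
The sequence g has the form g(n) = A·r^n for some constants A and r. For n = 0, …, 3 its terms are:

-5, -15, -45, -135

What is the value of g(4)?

-405

Consecutive ratio: -15/(-5) = 3, and -45/(-15) = 3, so r = 3.
Then A·3^0 = -5 gives A = -5, and g(n) = -5·3^n.
g(4) = -5·3^4 = -405.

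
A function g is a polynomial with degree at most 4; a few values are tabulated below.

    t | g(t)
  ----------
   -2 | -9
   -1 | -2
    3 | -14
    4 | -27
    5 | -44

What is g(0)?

1

Write g(t) = at^4 + bt³ + ct² + dt + e; the 5 given values yield a linear system in the 5 coefficients.
Solving, the top 2 coefficients vanish, and g(t) = -2t² + t + 1.
The constant term is g(0) = 1.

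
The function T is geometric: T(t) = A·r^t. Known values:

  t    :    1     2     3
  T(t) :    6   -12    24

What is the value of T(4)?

-48

Consecutive ratio: -12/6 = -2, and 24/(-12) = -2, so r = -2.
Then A·(-2)^1 = 6 gives A = -3, and T(t) = -3·(-2)^t.
T(4) = -3·(-2)^4 = -48.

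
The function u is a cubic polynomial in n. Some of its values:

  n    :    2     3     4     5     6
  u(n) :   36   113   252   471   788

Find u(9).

First differences: 77, 139, 219, 317. Second differences: 62, 80, 98. Third differences: 18, 18.
Level-3 differences are constant, so u has degree 3.
Fitting a degree-3 polynomial gives u(n) = 3n³ + 4n² - 4.
Then u(9) = 2507.

2507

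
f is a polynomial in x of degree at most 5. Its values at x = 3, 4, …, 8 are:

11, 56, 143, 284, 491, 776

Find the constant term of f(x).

First differences: 45, 87, 141, 207, 285. Second differences: 42, 54, 66, 78. Third differences: 12, 12, 12.
Level-3 differences are constant, so f has degree 3.
Fitting a degree-3 polynomial gives f(x) = 2x³ - 3x² - 8x + 8.
The constant term is f(0) = 8.

8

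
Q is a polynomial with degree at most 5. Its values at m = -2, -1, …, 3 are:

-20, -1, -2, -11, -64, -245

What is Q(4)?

-686

Write Q(m) = am^5 + bm^4 + cm³ + dm² + em + p; the 6 given values yield a linear system in the 6 coefficients.
Solving, the leading coefficient vanishes, and Q(m) = -2m^4 - 2m³ - 2m² - 3m - 2.
Then Q(4) = -686.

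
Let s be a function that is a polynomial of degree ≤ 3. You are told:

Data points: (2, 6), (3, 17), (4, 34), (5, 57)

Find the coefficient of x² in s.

3

First differences: 11, 17, 23. Second differences: 6, 6.
Level-2 differences are constant, so s has degree 2.
Fitting a degree-2 polynomial gives s(x) = 3x² - 4x + 2.
The coefficient of x² is 3.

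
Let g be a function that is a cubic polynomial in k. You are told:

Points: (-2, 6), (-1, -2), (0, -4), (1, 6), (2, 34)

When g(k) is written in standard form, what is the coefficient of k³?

1

Write g(k) = ak³ + bk² + ck + d; the 5 given values yield a linear system in the 4 coefficients.
Solving, g(k) = k³ + 6k² + 3k - 4.
The coefficient of k³ is 1.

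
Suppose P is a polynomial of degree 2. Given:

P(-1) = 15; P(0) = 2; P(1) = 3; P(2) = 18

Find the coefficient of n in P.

-6

First differences: -13, 1, 15. Second differences: 14, 14.
Level-2 differences are constant, so P has degree 2.
Fitting a degree-2 polynomial gives P(n) = 7n² - 6n + 2.
The coefficient of n is -6.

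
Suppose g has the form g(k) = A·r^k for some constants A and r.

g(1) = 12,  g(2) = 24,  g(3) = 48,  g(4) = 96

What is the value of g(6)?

384

Consecutive ratio: 24/12 = 2, and 48/24 = 2, so r = 2.
Then A·2^1 = 12 gives A = 6, and g(k) = 6·2^k.
g(6) = 6·2^6 = 384.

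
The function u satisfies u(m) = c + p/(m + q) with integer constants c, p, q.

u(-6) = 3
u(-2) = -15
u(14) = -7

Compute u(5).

-8

(u(m) − c)(m + q) = p for each data point; the three points give a linear system in c and q, then p follows.
Solving: c = -6, q = 4, p = -18, so u(m) = -6 − 18/(m + 4).
Then u(5) = -6 − 18/9 = -8.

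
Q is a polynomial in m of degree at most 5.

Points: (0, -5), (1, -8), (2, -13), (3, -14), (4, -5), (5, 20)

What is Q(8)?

251

First differences: -3, -5, -1, 9, 25. Second differences: -2, 4, 10, 16. Third differences: 6, 6, 6.
Level-3 differences are constant, so Q has degree 3.
Fitting a degree-3 polynomial gives Q(m) = m³ - 4m² - 5.
Then Q(8) = 251.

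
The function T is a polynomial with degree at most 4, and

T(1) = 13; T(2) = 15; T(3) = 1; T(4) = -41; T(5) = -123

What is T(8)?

-729

First differences: 2, -14, -42, -82. Second differences: -16, -28, -40. Third differences: -12, -12.
Level-3 differences are constant, so T has degree 3.
Fitting a degree-3 polynomial gives T(t) = -2t³ + 4t² + 4t + 7.
Then T(8) = -729.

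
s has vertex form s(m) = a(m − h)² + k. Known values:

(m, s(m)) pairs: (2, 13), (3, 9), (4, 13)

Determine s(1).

First differences -4, 4; second difference 8 = 2a, so a = 4.
Expanding, the m-coefficient is −2ah = -8h; matching it to the data gives h = 3, and then k = 9.
So s(m) = 4(m − 3)² + 9.
s(1) = 4·(-2)² + 9 = 25.

25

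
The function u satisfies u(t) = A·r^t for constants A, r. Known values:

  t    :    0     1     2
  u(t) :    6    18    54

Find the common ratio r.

3

Consecutive ratio: 18/6 = 3, and 54/18 = 3, so r = 3.
Then A·3^0 = 6 gives A = 6, and u(t) = 6·3^t.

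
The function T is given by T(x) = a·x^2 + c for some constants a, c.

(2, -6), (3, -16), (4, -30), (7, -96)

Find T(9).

From T(2) = -6 and T(3) = -16: 4a + c = -6 and 9a + c = -16.
Subtracting: 5a = -10, so a = -2; then c = -6 − (-2)·4 = 2.
So T(x) = -2x² + 2, and T(9) = -160.

-160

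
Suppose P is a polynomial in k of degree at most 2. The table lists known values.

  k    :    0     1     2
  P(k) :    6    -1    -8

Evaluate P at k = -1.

First differences: -7, -7.
Level-1 differences are constant, so P has degree 1.
Fitting a degree-1 polynomial gives P(k) = -7k + 6.
Then P(-1) = 13.

13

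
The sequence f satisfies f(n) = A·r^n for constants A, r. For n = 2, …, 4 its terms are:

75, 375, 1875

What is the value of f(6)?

46875

Consecutive ratio: 375/75 = 5, and 1875/375 = 5, so r = 5.
Then A·5^2 = 75 gives A = 3, and f(n) = 3·5^n.
f(6) = 3·5^6 = 46875.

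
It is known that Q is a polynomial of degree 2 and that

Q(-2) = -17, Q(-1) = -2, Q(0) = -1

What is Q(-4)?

-89

Write Q(m) = am² + bm + c; the 3 given values yield a linear system in the 3 coefficients.
Solving, Q(m) = -7m² - 6m - 1.
Then Q(-4) = -89.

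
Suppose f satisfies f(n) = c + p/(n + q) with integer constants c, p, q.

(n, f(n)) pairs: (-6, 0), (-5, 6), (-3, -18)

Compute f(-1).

(f(n) − c)(n + q) = p for each data point; the three points give a linear system in c and q, then p follows.
Solving: c = -6, q = 4, p = -12, so f(n) = -6 − 12/(n + 4).
Then f(-1) = -6 − 12/3 = -10.

-10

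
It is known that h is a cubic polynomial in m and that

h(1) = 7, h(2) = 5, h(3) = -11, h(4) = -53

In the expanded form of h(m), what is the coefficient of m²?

5

Write h(m) = am³ + bm² + cm + d; the 4 given values yield a linear system in the 4 coefficients.
Solving, h(m) = -2m³ + 5m² - 3m + 7.
The coefficient of m² is 5.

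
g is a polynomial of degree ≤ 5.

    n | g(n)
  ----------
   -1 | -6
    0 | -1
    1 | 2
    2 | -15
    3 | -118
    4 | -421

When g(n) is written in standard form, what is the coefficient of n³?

First differences: 5, 3, -17, -103, -303. Second differences: -2, -20, -86, -200. Third differences: -18, -66, -114. Fourth differences: -48, -48.
Level-4 differences are constant, so g has degree 4.
Fitting a degree-4 polynomial gives g(n) = -2n^4 + n³ + n² + 3n - 1.
The coefficient of n³ is 1.

1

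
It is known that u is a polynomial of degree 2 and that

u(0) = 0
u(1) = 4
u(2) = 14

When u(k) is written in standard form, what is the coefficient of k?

1

Write u(k) = ak² + bk + c; the 3 given values yield a linear system in the 3 coefficients.
Solving, u(k) = 3k² + k.
The coefficient of k is 1.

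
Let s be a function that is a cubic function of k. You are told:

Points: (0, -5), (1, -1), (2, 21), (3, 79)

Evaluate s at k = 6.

Write s(k) = ak³ + bk² + ck + d; the 4 given values yield a linear system in the 4 coefficients.
Solving, s(k) = 3k³ + k - 5.
Then s(6) = 649.

649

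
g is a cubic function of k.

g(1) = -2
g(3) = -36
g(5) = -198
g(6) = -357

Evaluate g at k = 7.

Write g(k) = ak³ + bk² + ck + d; the 4 given values yield a linear system in the 4 coefficients.
Solving, g(k) = -2k³ + 2k² + k - 3.
Then g(7) = -584.

-584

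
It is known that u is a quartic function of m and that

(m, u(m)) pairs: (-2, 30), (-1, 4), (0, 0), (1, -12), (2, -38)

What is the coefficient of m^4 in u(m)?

1

Write u(m) = am^4 + bm³ + cm² + dm + e; the 5 given values yield a linear system in the 5 coefficients.
Solving, u(m) = m^4 - 3m³ - 5m² - 5m.
The coefficient of m^4 is 1.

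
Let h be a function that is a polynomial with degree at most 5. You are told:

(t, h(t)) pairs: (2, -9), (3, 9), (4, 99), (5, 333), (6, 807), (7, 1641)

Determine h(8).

First differences: 18, 90, 234, 474, 834. Second differences: 72, 144, 240, 360. Third differences: 72, 96, 120. Fourth differences: 24, 24.
Level-4 differences are constant, so h has degree 4.
Fitting a degree-4 polynomial gives h(t) = t^4 - 2t³ - t² - 4t + 3.
Then h(8) = 2979.

2979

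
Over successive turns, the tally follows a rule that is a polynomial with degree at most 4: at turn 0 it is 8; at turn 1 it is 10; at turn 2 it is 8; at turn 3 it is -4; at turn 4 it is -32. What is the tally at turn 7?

-272

Write the value at x as u(x).
First differences: 2, -2, -12, -28. Second differences: -4, -10, -16. Third differences: -6, -6.
Level-3 differences are constant, so u has degree 3.
Fitting a degree-3 polynomial gives u(x) = -x³ + x² + 2x + 8.
Then u(7) = -272.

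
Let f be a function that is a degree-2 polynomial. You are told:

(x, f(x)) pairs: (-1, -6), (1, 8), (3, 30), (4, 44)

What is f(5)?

Write f(x) = ax² + bx + c; the 4 given values yield a linear system in the 3 coefficients.
Solving, f(x) = x² + 7x.
Then f(5) = 60.

60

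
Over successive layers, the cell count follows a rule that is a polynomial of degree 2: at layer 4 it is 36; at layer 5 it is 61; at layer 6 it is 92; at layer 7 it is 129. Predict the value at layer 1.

Write the value at m as u(m).
First differences: 25, 31, 37. Second differences: 6, 6.
Level-2 differences are constant, so u has degree 2.
Fitting a degree-2 polynomial gives u(m) = 3m² - 2m - 4.
Then u(1) = -3.

-3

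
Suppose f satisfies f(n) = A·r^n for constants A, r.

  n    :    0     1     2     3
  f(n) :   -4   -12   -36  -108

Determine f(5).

-972

Consecutive ratio: -12/(-4) = 3, and -36/(-12) = 3, so r = 3.
Then A·3^0 = -4 gives A = -4, and f(n) = -4·3^n.
f(5) = -4·3^5 = -972.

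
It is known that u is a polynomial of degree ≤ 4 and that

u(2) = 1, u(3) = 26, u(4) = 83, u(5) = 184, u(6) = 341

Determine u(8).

871

Write u(n) = an^4 + bn³ + cn² + dn + e; the 5 given values yield a linear system in the 5 coefficients.
Solving, the leading coefficient vanishes, and u(n) = 2n³ - 2n² - 3n - 1.
Then u(8) = 871.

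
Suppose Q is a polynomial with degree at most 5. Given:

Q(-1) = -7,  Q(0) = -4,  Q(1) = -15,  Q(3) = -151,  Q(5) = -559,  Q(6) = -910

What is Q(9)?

-2767

Write Q(m) = am^5 + bm^4 + cm³ + dm² + em + p; the 6 given values yield a linear system in the 6 coefficients.
Solving, the top 2 coefficients vanish, and Q(m) = -3m³ - 7m² - m - 4.
Then Q(9) = -2767.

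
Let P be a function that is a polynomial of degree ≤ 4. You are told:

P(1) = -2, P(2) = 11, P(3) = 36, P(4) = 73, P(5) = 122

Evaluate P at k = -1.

First differences: 13, 25, 37, 49. Second differences: 12, 12, 12.
Level-2 differences are constant, so P has degree 2.
Fitting a degree-2 polynomial gives P(k) = 6k² - 5k - 3.
Then P(-1) = 8.

8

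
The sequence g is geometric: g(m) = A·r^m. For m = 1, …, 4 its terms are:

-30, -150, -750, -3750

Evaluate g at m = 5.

-18750

Consecutive ratio: -150/(-30) = 5, and -750/(-150) = 5, so r = 5.
Then A·5^1 = -30 gives A = -6, and g(m) = -6·5^m.
g(5) = -6·5^5 = -18750.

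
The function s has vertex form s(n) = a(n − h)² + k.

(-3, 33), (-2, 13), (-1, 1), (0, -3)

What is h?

First differences -20, -12, -4; second difference 8 = 2a, so a = 4.
Expanding, the n-coefficient is −2ah = -8h; matching it to the data gives h = 0, and then k = -3.
So s(n) = 4(n + 0)² − 3.
Hence h = 0.

0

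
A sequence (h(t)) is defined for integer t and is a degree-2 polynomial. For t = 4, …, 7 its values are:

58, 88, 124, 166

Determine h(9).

Write h(t) = at² + bt + c; the 4 given values yield a linear system in the 3 coefficients.
Solving, h(t) = 3t² + 3t - 2.
Then h(9) = 268.

268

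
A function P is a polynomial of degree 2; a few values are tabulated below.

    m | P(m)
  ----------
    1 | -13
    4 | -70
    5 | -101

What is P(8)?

-230

Write P(m) = am² + bm + c; the 3 given values yield a linear system in the 3 coefficients.
Solving, P(m) = -3m² - 4m - 6.
Then P(8) = -230.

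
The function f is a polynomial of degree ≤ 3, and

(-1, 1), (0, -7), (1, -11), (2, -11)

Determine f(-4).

First differences: -8, -4, 0. Second differences: 4, 4.
Level-2 differences are constant, so f has degree 2.
Fitting a degree-2 polynomial gives f(x) = 2x² - 6x - 7.
Then f(-4) = 49.

49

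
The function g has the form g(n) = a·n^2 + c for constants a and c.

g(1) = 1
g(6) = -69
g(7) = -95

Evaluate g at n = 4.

-29

From g(1) = 1 and g(6) = -69: 1a + c = 1 and 36a + c = -69.
Subtracting: 35a = -70, so a = -2; then c = 1 − (-2)·1 = 3.
So g(n) = -2n² + 3, and g(4) = -29.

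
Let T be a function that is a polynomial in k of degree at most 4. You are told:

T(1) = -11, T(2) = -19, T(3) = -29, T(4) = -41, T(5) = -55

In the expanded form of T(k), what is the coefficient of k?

Write T(k) = ak^4 + bk³ + ck² + dk + e; the 5 given values yield a linear system in the 5 coefficients.
Solving, the top 2 coefficients vanish, and T(k) = -k² - 5k - 5.
The coefficient of k is -5.

-5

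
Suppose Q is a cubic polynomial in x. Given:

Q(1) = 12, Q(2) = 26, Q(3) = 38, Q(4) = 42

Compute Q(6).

Write Q(x) = ax³ + bx² + cx + d; the 4 given values yield a linear system in the 4 coefficients.
Solving, Q(x) = -x³ + 5x² + 6x + 2.
Then Q(6) = 2.

2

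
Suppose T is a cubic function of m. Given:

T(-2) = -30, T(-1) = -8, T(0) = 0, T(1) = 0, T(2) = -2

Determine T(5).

40

Write T(m) = am³ + bm² + cm + d; the 5 given values yield a linear system in the 4 coefficients.
Solving, T(m) = m³ - 4m² + 3m.
Then T(5) = 40.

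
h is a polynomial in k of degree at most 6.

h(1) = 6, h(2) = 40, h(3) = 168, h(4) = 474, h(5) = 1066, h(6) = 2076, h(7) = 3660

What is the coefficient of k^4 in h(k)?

1

First differences: 34, 128, 306, 592, 1010, 1584. Second differences: 94, 178, 286, 418, 574. Third differences: 84, 108, 132, 156. Fourth differences: 24, 24, 24.
Level-4 differences are constant, so h has degree 4.
Fitting a degree-4 polynomial gives h(k) = k^4 + 4k³ - 2k² - 3k + 6.
The coefficient of k^4 is 1.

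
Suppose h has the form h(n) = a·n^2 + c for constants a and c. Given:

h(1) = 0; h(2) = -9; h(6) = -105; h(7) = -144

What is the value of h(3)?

-24

From h(1) = 0 and h(2) = -9: 1a + c = 0 and 4a + c = -9.
Subtracting: 3a = -9, so a = -3; then c = 0 − (-3)·1 = 3.
So h(n) = -3n² + 3, and h(3) = -24.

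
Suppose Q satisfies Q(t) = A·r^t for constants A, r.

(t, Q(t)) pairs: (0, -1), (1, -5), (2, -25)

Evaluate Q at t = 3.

-125

Consecutive ratio: -5/(-1) = 5, and -25/(-5) = 5, so r = 5.
Then A·5^0 = -1 gives A = -1, and Q(t) = -1·5^t.
Q(3) = -1·5^3 = -125.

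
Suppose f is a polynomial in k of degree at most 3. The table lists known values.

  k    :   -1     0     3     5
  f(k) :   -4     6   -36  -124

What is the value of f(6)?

Write f(k) = ak³ + bk² + ck + d; the 4 given values yield a linear system in the 4 coefficients.
Solving, the leading coefficient vanishes, and f(k) = -6k² + 4k + 6.
Then f(6) = -186.

-186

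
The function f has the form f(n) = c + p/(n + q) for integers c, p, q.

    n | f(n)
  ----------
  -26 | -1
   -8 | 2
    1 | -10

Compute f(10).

-4

(f(n) − c)(n + q) = p for each data point; the three points give a linear system in c and q, then p follows.
Solving: c = -2, q = 2, p = -24, so f(n) = -2 − 24/(n + 2).
Then f(10) = -2 − 24/12 = -4.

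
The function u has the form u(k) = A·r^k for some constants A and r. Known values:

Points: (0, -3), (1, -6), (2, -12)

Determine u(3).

-24

Consecutive ratio: -6/(-3) = 2, and -12/(-6) = 2, so r = 2.
Then A·2^0 = -3 gives A = -3, and u(k) = -3·2^k.
u(3) = -3·2^3 = -24.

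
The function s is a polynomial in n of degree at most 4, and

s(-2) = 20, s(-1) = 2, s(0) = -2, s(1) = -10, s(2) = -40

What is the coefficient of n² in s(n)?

-2

Write s(n) = an^4 + bn³ + cn² + dn + e; the 5 given values yield a linear system in the 5 coefficients.
Solving, the leading coefficient vanishes, and s(n) = -3n³ - 2n² - 3n - 2.
The coefficient of n² is -2.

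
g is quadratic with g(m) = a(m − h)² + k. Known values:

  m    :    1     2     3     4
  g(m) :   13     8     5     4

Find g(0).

First differences -5, -3, -1; second difference 2 = 2a, so a = 1.
Expanding, the m-coefficient is −2ah = -2h; matching it to the data gives h = 4, and then k = 4.
So g(m) = 1(m − 4)² + 4.
g(0) = 1·(-4)² + 4 = 20.

20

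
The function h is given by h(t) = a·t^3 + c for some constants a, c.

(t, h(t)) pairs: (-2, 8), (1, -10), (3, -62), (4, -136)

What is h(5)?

From h(-2) = 8 and h(1) = -10: -8a + c = 8 and 1a + c = -10.
Subtracting: 9a = -18, so a = -2; then c = 8 − (-2)·(-8) = -8.
So h(t) = -2t³ − 8, and h(5) = -258.

-258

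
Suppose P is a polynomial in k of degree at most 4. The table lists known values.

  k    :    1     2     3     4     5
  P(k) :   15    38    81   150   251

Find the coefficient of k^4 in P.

First differences: 23, 43, 69, 101. Second differences: 20, 26, 32. Third differences: 6, 6.
Level-3 differences are constant, so P has degree 3.
Fitting a degree-3 polynomial gives P(k) = k³ + 4k² + 4k + 6.
The coefficient of k^4 is 0.

0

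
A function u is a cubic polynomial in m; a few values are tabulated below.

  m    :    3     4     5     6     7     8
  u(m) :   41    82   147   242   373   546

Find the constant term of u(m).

2

First differences: 41, 65, 95, 131, 173. Second differences: 24, 30, 36, 42. Third differences: 6, 6, 6.
Level-3 differences are constant, so u has degree 3.
Fitting a degree-3 polynomial gives u(m) = m³ + 4m + 2.
The constant term is u(0) = 2.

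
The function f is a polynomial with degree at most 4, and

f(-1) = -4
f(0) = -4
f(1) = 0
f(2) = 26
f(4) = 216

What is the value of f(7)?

Write f(t) = at^4 + bt³ + ct² + dt + e; the 5 given values yield a linear system in the 5 coefficients.
Solving, the leading coefficient vanishes, and f(t) = 3t³ + 2t² - t - 4.
Then f(7) = 1116.

1116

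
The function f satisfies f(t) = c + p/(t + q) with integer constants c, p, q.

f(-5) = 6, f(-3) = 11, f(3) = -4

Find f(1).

(f(t) − c)(t + q) = p for each data point; the three points give a linear system in c and q, then p follows.
Solving: c = 1, q = 1, p = -20, so f(t) = 1 − 20/(t + 1).
Then f(1) = 1 − 20/2 = -9.

-9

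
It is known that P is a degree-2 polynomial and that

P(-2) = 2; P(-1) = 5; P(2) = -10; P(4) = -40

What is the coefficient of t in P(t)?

Write P(t) = at² + bt + c; the 4 given values yield a linear system in the 3 coefficients.
Solving, P(t) = -2t² - 3t + 4.
The coefficient of t is -3.

-3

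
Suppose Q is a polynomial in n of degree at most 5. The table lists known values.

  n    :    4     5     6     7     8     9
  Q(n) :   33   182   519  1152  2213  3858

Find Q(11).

9644

First differences: 149, 337, 633, 1061, 1645. Second differences: 188, 296, 428, 584. Third differences: 108, 132, 156. Fourth differences: 24, 24.
Level-4 differences are constant, so Q has degree 4.
Fitting a degree-4 polynomial gives Q(n) = n^4 - 4n³ + 3n² - 3n - 3.
Then Q(11) = 9644.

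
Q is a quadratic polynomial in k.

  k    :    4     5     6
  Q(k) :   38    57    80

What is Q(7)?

107

Write Q(k) = ak² + bk + c; the 3 given values yield a linear system in the 3 coefficients.
Solving, Q(k) = 2k² + k + 2.
Then Q(7) = 107.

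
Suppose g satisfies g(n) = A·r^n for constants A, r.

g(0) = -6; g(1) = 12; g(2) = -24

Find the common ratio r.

Consecutive ratio: 12/(-6) = -2, and -24/12 = -2, so r = -2.
Then A·(-2)^0 = -6 gives A = -6, and g(n) = -6·(-2)^n.

-2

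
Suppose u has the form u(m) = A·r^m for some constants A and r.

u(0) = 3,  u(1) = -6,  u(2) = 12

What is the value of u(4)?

Consecutive ratio: -6/3 = -2, and 12/(-6) = -2, so r = -2.
Then A·(-2)^0 = 3 gives A = 3, and u(m) = 3·(-2)^m.
u(4) = 3·(-2)^4 = 48.

48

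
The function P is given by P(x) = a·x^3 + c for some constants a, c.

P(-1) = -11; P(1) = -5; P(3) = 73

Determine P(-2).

From P(-1) = -11 and P(1) = -5: -1a + c = -11 and 1a + c = -5.
Subtracting: 2a = 6, so a = 3; then c = -11 − 3·(-1) = -8.
So P(x) = 3x³ − 8, and P(-2) = -32.

-32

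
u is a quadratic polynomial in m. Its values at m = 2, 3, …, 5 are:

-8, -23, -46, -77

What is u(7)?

First differences: -15, -23, -31. Second differences: -8, -8.
Level-2 differences are constant, so u has degree 2.
Fitting a degree-2 polynomial gives u(m) = -4m² + 5m - 2.
Then u(7) = -163.

-163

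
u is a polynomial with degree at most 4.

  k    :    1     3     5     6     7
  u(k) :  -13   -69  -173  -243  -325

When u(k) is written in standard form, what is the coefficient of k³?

0

Write u(k) = ak^4 + bk³ + ck² + dk + e; the 5 given values yield a linear system in the 5 coefficients.
Solving, the top 2 coefficients vanish, and u(k) = -6k² - 4k - 3.
The coefficient of k³ is 0.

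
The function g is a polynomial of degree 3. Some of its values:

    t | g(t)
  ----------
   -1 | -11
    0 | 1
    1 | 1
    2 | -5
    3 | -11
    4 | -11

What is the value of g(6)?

Write g(t) = at³ + bt² + ct + d; the 6 given values yield a linear system in the 4 coefficients.
Solving, g(t) = t³ - 6t² + 5t + 1.
Then g(6) = 31.

31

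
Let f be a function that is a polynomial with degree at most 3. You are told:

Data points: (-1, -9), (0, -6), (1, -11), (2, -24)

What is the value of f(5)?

-111

First differences: 3, -5, -13. Second differences: -8, -8.
Level-2 differences are constant, so f has degree 2.
Fitting a degree-2 polynomial gives f(m) = -4m² - m - 6.
Then f(5) = -111.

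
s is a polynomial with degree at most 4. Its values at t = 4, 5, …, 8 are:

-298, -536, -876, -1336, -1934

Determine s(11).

Write s(t) = at^4 + bt³ + ct² + dt + e; the 5 given values yield a linear system in the 5 coefficients.
Solving, the leading coefficient vanishes, and s(t) = -3t³ - 6t² - t - 6.
Then s(11) = -4736.

-4736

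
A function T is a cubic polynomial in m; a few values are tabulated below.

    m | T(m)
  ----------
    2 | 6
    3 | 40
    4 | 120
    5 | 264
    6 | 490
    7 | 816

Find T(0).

First differences: 34, 80, 144, 226, 326. Second differences: 46, 64, 82, 100. Third differences: 18, 18, 18.
Level-3 differences are constant, so T has degree 3.
Fitting a degree-3 polynomial gives T(m) = 3m³ - 4m² - 3m + 4.
Then T(0) = 4.

4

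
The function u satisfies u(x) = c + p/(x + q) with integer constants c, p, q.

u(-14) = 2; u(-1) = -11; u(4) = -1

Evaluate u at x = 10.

(u(x) − c)(x + q) = p for each data point; the three points give a linear system in c and q, then p follows.
Solving: c = 1, q = 2, p = -12, so u(x) = 1 − 12/(x + 2).
Then u(10) = 1 − 12/12 = 0.

0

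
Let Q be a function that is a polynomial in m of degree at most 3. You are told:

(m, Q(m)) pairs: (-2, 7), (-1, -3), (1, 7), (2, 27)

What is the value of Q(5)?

Write Q(m) = am³ + bm² + cm + d; the 4 given values yield a linear system in the 4 coefficients.
Solving, the leading coefficient vanishes, and Q(m) = 5m² + 5m - 3.
Then Q(5) = 147.

147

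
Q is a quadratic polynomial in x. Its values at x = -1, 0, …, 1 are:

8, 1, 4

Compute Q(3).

Write Q(x) = ax² + bx + c; the 3 given values yield a linear system in the 3 coefficients.
Solving, Q(x) = 5x² - 2x + 1.
Then Q(3) = 40.

40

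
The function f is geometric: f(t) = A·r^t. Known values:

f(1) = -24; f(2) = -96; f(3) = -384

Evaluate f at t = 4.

-1536

Consecutive ratio: -96/(-24) = 4, and -384/(-96) = 4, so r = 4.
Then A·4^1 = -24 gives A = -6, and f(t) = -6·4^t.
f(4) = -6·4^4 = -1536.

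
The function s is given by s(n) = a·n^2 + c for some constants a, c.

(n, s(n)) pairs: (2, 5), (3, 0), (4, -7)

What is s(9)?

-72

From s(2) = 5 and s(3) = 0: 4a + c = 5 and 9a + c = 0.
Subtracting: 5a = -5, so a = -1; then c = 5 − (-1)·4 = 9.
So s(n) = -1n² + 9, and s(9) = -72.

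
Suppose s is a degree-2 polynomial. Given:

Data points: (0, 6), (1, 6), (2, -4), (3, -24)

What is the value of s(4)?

-54

Write s(x) = ax² + bx + c; the 4 given values yield a linear system in the 3 coefficients.
Solving, s(x) = -5x² + 5x + 6.
Then s(4) = -54.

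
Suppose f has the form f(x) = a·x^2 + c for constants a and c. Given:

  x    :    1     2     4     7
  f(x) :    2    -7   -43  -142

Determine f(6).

From f(1) = 2 and f(2) = -7: 1a + c = 2 and 4a + c = -7.
Subtracting: 3a = -9, so a = -3; then c = 2 − (-3)·1 = 5.
So f(x) = -3x² + 5, and f(6) = -103.

-103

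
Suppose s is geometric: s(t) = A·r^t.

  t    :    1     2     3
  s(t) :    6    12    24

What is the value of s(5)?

Consecutive ratio: 12/6 = 2, and 24/12 = 2, so r = 2.
Then A·2^1 = 6 gives A = 3, and s(t) = 3·2^t.
s(5) = 3·2^5 = 96.

96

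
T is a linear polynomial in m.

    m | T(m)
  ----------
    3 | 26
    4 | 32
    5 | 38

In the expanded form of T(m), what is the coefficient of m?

Write T(m) = am + b; the 3 given values yield a linear system in the 2 coefficients.
Solving, T(m) = 6m + 8.
The coefficient of m is 6.

6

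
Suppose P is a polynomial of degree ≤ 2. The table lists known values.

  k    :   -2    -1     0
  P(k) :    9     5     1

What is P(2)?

-7

First differences: -4, -4.
Level-1 differences are constant, so P has degree 1.
Fitting a degree-1 polynomial gives P(k) = -4k + 1.
Then P(2) = -7.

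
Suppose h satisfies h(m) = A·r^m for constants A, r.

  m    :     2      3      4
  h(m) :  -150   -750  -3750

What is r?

5

Consecutive ratio: -750/(-150) = 5, and -3750/(-750) = 5, so r = 5.
Then A·5^2 = -150 gives A = -6, and h(m) = -6·5^m.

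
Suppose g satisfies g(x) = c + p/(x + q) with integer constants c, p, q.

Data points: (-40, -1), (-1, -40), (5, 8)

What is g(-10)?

-4

(g(x) − c)(x + q) = p for each data point; the three points give a linear system in c and q, then p follows.
Solving: c = 0, q = 0, p = 40, so g(x) = 40/(x + 0).
Then g(-10) = 0 + 40/(-10) = -4.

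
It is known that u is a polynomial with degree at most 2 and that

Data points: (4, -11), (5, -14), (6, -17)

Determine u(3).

-8

Write u(k) = ak² + bk + c; the 3 given values yield a linear system in the 3 coefficients.
Solving, the leading coefficient vanishes, and u(k) = -3k + 1.
Then u(3) = -8.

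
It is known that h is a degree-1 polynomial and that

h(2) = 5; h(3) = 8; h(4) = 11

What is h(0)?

First differences: 3, 3.
Level-1 differences are constant, so h has degree 1.
Fitting a degree-1 polynomial gives h(m) = 3m - 1.
The constant term is h(0) = -1.

-1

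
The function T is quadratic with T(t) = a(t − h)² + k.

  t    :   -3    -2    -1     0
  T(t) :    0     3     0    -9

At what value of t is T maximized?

First differences 3, -3, -9; second difference -6 = 2a, so a = -3.
Expanding, the t-coefficient is −2ah = 6h; matching it to the data gives h = -2, and then k = 3.
So T(t) = -3(t + 2)² + 3.
Hence h = -2.

-2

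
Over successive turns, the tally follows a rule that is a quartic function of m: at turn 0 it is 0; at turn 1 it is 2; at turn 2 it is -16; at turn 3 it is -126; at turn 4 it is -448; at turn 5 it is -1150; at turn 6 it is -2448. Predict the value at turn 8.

Write the value at m as Q(m).
First differences: 2, -18, -110, -322, -702, -1298. Second differences: -20, -92, -212, -380, -596. Third differences: -72, -120, -168, -216. Fourth differences: -48, -48, -48.
Level-4 differences are constant, so Q has degree 4.
Fitting a degree-4 polynomial gives Q(m) = -2m^4 + 4m².
Then Q(8) = -7936.

-7936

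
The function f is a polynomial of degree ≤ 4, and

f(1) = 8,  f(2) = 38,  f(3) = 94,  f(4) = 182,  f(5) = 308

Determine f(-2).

Write f(x) = ax^4 + bx³ + cx² + dx + e; the 5 given values yield a linear system in the 5 coefficients.
Solving, the leading coefficient vanishes, and f(x) = x³ + 7x² + 2x - 2.
Then f(-2) = 14.

14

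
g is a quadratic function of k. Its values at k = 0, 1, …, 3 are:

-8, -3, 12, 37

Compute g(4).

72

First differences: 5, 15, 25. Second differences: 10, 10.
Level-2 differences are constant, so g has degree 2.
Extending the table by one column gives the next first difference 35, so g(4) = 37 + 35 = 72.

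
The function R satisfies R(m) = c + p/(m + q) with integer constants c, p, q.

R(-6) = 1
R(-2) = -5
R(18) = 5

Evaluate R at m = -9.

2

(R(m) − c)(m + q) = p for each data point; the three points give a linear system in c and q, then p follows.
Solving: c = 4, q = 0, p = 18, so R(m) = 4 + 18/(m + 0).
Then R(-9) = 4 + 18/(-9) = 2.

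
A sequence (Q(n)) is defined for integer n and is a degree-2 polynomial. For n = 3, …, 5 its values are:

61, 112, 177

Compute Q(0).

-8

Write Q(n) = an² + bn + c; the 3 given values yield a linear system in the 3 coefficients.
Solving, Q(n) = 7n² + 2n - 8.
Then Q(0) = -8.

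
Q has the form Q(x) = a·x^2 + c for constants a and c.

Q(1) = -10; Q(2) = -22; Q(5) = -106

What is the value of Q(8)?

From Q(1) = -10 and Q(2) = -22: 1a + c = -10 and 4a + c = -22.
Subtracting: 3a = -12, so a = -4; then c = -10 − (-4)·1 = -6.
So Q(x) = -4x² − 6, and Q(8) = -262.

-262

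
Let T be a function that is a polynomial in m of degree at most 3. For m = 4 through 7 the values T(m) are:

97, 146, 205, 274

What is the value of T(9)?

442

First differences: 49, 59, 69. Second differences: 10, 10.
Level-2 differences are constant, so T has degree 2.
Fitting a degree-2 polynomial gives T(m) = 5m² + 4m + 1.
Then T(9) = 442.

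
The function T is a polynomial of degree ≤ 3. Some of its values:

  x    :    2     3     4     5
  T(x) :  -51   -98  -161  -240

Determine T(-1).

-6

First differences: -47, -63, -79. Second differences: -16, -16.
Level-2 differences are constant, so T has degree 2.
Fitting a degree-2 polynomial gives T(x) = -8x² - 7x - 5.
Then T(-1) = -6.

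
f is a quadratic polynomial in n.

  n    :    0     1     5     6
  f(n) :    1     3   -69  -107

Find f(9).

-269

Write f(n) = an² + bn + c; the 4 given values yield a linear system in the 3 coefficients.
Solving, f(n) = -4n² + 6n + 1.
Then f(9) = -269.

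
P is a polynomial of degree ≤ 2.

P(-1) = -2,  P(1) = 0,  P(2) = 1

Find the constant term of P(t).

Write P(t) = at² + bt + c; the 3 given values yield a linear system in the 3 coefficients.
Solving, the leading coefficient vanishes, and P(t) = t - 1.
The constant term is P(0) = -1.

-1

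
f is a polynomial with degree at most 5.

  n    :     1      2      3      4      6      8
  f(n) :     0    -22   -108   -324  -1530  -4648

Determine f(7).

-2772

Write f(n) = an^5 + bn^4 + cn³ + dn² + en + p; the 6 given values yield a linear system in the 6 coefficients.
Solving, the leading coefficient vanishes, and f(n) = -n^4 - n³ - n² + 3n.
Then f(7) = -2772.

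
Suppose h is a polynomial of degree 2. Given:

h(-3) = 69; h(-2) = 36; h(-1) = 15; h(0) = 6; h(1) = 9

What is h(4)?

90

Write h(t) = at² + bt + c; the 5 given values yield a linear system in the 3 coefficients.
Solving, h(t) = 6t² - 3t + 6.
Then h(4) = 90.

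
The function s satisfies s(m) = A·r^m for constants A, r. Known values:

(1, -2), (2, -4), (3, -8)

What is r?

2

Consecutive ratio: -4/(-2) = 2, and -8/(-4) = 2, so r = 2.
Then A·2^1 = -2 gives A = -1, and s(m) = -1·2^m.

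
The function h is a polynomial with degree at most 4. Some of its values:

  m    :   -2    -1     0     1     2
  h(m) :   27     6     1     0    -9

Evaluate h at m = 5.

First differences: -21, -5, -1, -9. Second differences: 16, 4, -8. Third differences: -12, -12.
Level-3 differences are constant, so h has degree 3.
Fitting a degree-3 polynomial gives h(m) = -2m³ + 2m² - m + 1.
Then h(5) = -204.

-204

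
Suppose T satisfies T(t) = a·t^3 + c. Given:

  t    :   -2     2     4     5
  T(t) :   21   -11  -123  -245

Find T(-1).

7

From T(-2) = 21 and T(2) = -11: -8a + c = 21 and 8a + c = -11.
Subtracting: 16a = -32, so a = -2; then c = 21 − (-2)·(-8) = 5.
So T(t) = -2t³ + 5, and T(-1) = 7.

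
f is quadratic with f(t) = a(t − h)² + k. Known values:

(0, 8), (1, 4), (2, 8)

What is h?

1

First differences -4, 4; second difference 8 = 2a, so a = 4.
Expanding, the t-coefficient is −2ah = -8h; matching it to the data gives h = 1, and then k = 4.
So f(t) = 4(t − 1)² + 4.
Hence h = 1.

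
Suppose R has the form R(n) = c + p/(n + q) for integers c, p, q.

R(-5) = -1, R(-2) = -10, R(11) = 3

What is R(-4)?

-2

(R(n) − c)(n + q) = p for each data point; the three points give a linear system in c and q, then p follows.
Solving: c = 2, q = 1, p = 12, so R(n) = 2 + 12/(n + 1).
Then R(-4) = 2 + 12/(-3) = -2.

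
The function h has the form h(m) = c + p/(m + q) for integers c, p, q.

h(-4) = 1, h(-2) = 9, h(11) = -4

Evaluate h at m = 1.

-9

(h(m) − c)(m + q) = p for each data point; the three points give a linear system in c and q, then p follows.
Solving: c = -3, q = 1, p = -12, so h(m) = -3 − 12/(m + 1).
Then h(1) = -3 − 12/2 = -9.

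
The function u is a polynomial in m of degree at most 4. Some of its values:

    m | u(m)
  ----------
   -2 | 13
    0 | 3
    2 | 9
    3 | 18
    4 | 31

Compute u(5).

Write u(m) = am^4 + bm³ + cm² + dm + e; the 5 given values yield a linear system in the 5 coefficients.
Solving, the top 2 coefficients vanish, and u(m) = 2m² - m + 3.
Then u(5) = 48.

48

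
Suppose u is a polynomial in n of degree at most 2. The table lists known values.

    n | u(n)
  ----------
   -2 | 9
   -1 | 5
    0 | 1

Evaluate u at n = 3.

-11

First differences: -4, -4.
Level-1 differences are constant, so u has degree 1.
Fitting a degree-1 polynomial gives u(n) = -4n + 1.
Then u(3) = -11.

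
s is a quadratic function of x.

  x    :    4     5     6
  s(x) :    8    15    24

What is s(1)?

-1

Write s(x) = ax² + bx + c; the 3 given values yield a linear system in the 3 coefficients.
Solving, s(x) = x² - 2x.
Then s(1) = -1.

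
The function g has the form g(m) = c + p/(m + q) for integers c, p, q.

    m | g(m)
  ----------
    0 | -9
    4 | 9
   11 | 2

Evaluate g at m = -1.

-6

(g(m) − c)(m + q) = p for each data point; the three points give a linear system in c and q, then p follows.
Solving: c = 0, q = -2, p = 18, so g(m) = 18/(m − 2).
Then g(-1) = 0 + 18/(-3) = -6.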